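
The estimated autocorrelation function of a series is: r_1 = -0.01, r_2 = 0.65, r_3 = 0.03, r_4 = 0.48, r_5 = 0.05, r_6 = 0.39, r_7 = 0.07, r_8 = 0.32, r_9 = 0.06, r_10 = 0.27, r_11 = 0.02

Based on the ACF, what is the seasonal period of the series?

The largest autocorrelation is r_2 = 0.65, with weaker echoes at lags 4 (0.48), 6 (0.39), 8 (0.32) and 10 (0.27); the remaining lags stay at or below 0.07.
The dominant spike at lag 2 indicates a seasonal period of 2.

2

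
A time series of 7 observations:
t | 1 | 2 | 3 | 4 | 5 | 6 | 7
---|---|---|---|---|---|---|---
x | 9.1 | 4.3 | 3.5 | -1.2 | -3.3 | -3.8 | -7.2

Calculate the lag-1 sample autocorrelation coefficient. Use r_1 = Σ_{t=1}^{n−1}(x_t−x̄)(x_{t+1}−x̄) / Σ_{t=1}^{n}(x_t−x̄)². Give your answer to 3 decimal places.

Mean x̄ = (9.1 + 4.3 + 3.5 − 1.2 − 3.3 − 3.8 − 7.2)/7 = 0.2000
Numerator Σ_{t=1}^{6}(x_t−x̄)(x_{t+1}−x̄) = 93.9000
Denominator Σ(x_t−x̄)² = 191.8800
r_1 = 93.9000 / 191.8800 = 0.489

0.489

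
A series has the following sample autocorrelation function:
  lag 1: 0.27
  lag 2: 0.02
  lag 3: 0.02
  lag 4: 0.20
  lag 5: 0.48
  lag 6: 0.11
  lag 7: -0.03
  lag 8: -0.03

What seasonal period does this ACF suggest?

5

The largest autocorrelation is r_5 = 0.48; the remaining lags stay at or below 0.27. The elevated value at lag 1 (0.27), dropping to 0.02 at lag 2, reflects decaying short-term dependence rather than seasonality.
The dominant spike at lag 5 indicates a seasonal period of 5.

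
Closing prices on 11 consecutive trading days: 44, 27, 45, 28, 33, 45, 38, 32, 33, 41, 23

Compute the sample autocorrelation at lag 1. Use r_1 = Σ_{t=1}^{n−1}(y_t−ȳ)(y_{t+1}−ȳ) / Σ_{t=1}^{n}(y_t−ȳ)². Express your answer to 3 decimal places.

-0.481

Mean ȳ = (44 + 27 + 45 + 28 + 33 + 45 + 38 + 32 + 33 + 41 + 23)/11 = 35.3636
Numerator Σ_{t=1}^{10}(y_t−ȳ)(y_{t+1}−ȳ) = -287.6777
Denominator Σ(y_t−ȳ)² = 598.5455
r_1 = -287.6777 / 598.5455 = -0.481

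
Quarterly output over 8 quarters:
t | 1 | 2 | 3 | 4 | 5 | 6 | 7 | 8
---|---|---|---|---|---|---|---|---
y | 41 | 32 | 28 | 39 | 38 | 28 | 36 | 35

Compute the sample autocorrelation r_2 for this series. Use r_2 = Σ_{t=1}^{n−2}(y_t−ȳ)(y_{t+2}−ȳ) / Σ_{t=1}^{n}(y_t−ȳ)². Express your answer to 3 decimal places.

-0.613

Mean ȳ = (41 + 32 + 28 + 39 + 38 + 28 + 36 + 35)/8 = 34.6250
Numerator Σ_{t=1}^{6}(y_t−ȳ)(y_{t+2}−ȳ) = -102.9063
Denominator Σ(y_t−ȳ)² = 167.8750
r_2 = -102.9063 / 167.8750 = -0.613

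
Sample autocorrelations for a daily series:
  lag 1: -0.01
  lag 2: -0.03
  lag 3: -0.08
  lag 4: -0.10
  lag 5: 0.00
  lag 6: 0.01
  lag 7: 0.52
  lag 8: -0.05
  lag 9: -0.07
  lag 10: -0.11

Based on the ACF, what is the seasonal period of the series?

The largest autocorrelation is r_7 = 0.52; the remaining lags stay at or below 0.01.
The dominant spike at lag 7 indicates a seasonal period of 7.

7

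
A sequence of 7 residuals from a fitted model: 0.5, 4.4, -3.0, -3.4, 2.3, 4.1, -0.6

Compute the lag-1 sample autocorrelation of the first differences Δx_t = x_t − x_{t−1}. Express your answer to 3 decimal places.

First differences Δx: 3.9, -7.4, -0.4, 5.7, 1.8, -4.7
Mean of differences = -0.1833
Numerator Σ(Δx_t−Δx̄)(Δx_{t+1}−Δx̄) = -26.4686
Denominator Σ(Δx_t−Δx̄)² = 127.7483
r_1(Δx) = -26.4686 / 127.7483 = -0.207

-0.207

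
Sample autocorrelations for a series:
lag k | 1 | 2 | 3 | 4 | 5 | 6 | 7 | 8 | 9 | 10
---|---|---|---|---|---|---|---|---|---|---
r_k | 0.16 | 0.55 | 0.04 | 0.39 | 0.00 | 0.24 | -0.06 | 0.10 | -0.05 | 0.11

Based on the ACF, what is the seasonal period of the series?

2

The largest autocorrelation is r_2 = 0.55, with weaker echoes at lags 4 (0.39) and 6 (0.24); the remaining lags stay at or below 0.16.
The dominant spike at lag 2 indicates a seasonal period of 2.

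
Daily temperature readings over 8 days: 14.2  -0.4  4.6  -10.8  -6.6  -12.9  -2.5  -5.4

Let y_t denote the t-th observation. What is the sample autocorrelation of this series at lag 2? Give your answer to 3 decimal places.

Mean ȳ = (14.2 − 0.4 + 4.6 − 10.8 − 6.6 − 12.9 − 2.5 − 5.4)/8 = -2.4750
Deviations from mean: 16.6750, 2.0750, 7.0750, -8.3250, -4.1250, -10.4250, -0.0250, -2.9250
Numerator Σ_{t=1}^{6}(y_t−ȳ)(y_{t+2}−ȳ) = 188.9013
Denominator Σ(y_t−ȳ)² = 535.9750
r_2 = 188.9013 / 535.9750 = 0.352

0.352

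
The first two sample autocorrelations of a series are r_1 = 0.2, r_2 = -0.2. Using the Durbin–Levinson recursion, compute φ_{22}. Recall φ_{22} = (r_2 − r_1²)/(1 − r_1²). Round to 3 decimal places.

φ_{22} = (r_2 − r_1²) / (1 − r_1²)
r_1² = (0.2)² = 0.04
Numerator = -0.2 − 0.0400 = -0.2400; denominator = 1 − 0.0400 = 0.9600
φ_{22} = -0.2400 / 0.9600 = -0.250

-0.250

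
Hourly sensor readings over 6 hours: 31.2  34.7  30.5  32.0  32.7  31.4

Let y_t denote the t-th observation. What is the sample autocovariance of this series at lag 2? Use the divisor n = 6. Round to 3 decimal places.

Mean ȳ = (31.2 + 34.7 + 30.5 + 32.0 + 32.7 + 31.4)/6 = 32.0833
Σ_{t=1}^{4}(y_t−ȳ)(y_{t+2}−ȳ) = 0.2611
γ_2 = 0.2611 / 6 = 0.044

0.044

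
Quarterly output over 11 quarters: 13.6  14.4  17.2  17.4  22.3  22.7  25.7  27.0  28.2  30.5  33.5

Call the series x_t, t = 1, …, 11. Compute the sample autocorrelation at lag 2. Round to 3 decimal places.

0.459

Mean x̄ = (13.6 + 14.4 + 17.2 + 17.4 + 22.3 + 22.7 + 25.7 + 27.0 + 28.2 + 30.5 + 33.5)/11 = 22.9545
Numerator Σ_{t=1}^{9}(x_t−x̄)(x_{t+2}−x̄) = 203.9431
Denominator Σ(x_t−x̄)² = 444.7073
r_2 = 203.9431 / 444.7073 = 0.459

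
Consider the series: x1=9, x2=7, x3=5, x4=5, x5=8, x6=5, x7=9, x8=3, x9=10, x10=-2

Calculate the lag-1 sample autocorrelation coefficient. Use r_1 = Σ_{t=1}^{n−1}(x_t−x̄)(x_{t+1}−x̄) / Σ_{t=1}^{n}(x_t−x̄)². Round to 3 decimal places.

-0.493

Mean x̄ = (9 + 7 + 5 + 5 + 8 + 5 + 9 + 3 + 10 − 2)/10 = 5.9000
Numerator Σ_{t=1}^{9}(x_t−x̄)(x_{t+1}−x̄) = -56.6100
Denominator Σ(x_t−x̄)² = 114.9000
r_1 = -56.6100 / 114.9000 = -0.493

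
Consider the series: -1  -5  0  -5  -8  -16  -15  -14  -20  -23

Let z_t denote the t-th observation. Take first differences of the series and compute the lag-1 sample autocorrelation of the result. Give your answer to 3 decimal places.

First differences Δz: -4, 5, -5, -3, -8, 1, 1, -6, -3
Mean of differences = -2.4444
Numerator Σ(Δz_t−Δz̄)(Δz_{t+1}−Δz̄) = -43.6420
Denominator Σ(Δz_t−Δz̄)² = 132.2222
r_1(Δz) = -43.6420 / 132.2222 = -0.330

-0.330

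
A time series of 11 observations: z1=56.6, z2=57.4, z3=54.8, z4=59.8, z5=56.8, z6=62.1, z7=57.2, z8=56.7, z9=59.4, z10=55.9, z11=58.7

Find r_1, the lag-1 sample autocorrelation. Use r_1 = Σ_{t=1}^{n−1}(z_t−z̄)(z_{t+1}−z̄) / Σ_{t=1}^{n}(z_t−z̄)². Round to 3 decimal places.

Mean z̄ = (56.6 + 57.4 + 54.8 + 59.8 + 56.8 + 62.1 + 57.2 + 56.7 + 59.4 + 55.9 + 58.7)/11 = 57.7636
Numerator Σ_{t=1}^{10}(z_t−z̄)(z_{t+1}−z̄) = -19.0550
Denominator Σ(z_t−z̄)² = 42.6255
r_1 = -19.0550 / 42.6255 = -0.447

-0.447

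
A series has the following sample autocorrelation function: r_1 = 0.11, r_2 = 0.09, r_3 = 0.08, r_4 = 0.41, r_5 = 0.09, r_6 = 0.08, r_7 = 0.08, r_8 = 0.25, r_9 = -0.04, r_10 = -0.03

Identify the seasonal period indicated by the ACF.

The largest autocorrelation is r_4 = 0.41, with a weaker echo at lag 8 (0.25); the remaining lags stay at or below 0.11.
The dominant spike at lag 4 indicates a seasonal period of 4.

4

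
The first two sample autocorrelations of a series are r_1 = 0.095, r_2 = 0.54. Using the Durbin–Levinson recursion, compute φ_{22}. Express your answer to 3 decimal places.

φ_{22} = (r_2 − r_1²) / (1 − r_1²)
r_1² = (0.095)² = 0.009025
Numerator = 0.54 − 0.0090 = 0.5310; denominator = 1 − 0.0090 = 0.9910
φ_{22} = 0.5310 / 0.9910 = 0.536

0.536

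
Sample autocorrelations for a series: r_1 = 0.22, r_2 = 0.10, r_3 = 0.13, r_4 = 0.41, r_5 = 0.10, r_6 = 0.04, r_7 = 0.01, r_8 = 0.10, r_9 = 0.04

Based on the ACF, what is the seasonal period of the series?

The largest autocorrelation is r_4 = 0.41; the remaining lags stay at or below 0.22. The elevated value at lag 1 (0.22), dropping to 0.10 at lag 2, reflects decaying short-term dependence rather than seasonality.
The dominant spike at lag 4 indicates a seasonal period of 4.

4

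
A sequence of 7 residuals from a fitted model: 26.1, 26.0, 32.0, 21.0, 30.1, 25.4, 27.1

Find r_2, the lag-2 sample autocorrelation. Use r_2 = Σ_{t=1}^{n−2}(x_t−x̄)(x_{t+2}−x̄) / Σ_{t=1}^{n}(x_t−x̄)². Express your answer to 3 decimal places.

0.364

Mean x̄ = (26.1 + 26.0 + 32.0 + 21.0 + 30.1 + 25.4 + 27.1)/7 = 26.8143
Deviations from mean: -0.7143, -0.8143, 5.1857, -5.8143, 3.2857, -1.4143, 0.2857
Numerator Σ_{t=1}^{5}(x_t−x̄)(x_{t+2}−x̄) = 27.2310
Denominator Σ(x_t−x̄)² = 74.7486
r_2 = 27.2310 / 74.7486 = 0.364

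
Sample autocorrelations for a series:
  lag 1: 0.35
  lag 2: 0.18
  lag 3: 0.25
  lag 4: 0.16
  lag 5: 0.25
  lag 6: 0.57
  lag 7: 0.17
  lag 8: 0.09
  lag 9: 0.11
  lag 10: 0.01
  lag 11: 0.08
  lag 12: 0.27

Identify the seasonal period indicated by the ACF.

The largest autocorrelation is r_6 = 0.57; the remaining lags stay at or below 0.35. The elevated value at lag 1 (0.35), dropping to 0.18 at lag 2, reflects decaying short-term dependence rather than seasonality.
The dominant spike at lag 6 indicates a seasonal period of 6.

6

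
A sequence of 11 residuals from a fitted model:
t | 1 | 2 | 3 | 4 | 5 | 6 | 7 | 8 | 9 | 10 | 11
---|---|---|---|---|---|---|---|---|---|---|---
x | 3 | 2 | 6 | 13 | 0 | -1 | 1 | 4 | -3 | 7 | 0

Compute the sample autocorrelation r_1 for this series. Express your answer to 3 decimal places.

Mean x̄ = (3 + 2 + 6 + 13 + 0 − 1 + 1 + 4 − 3 + 7 + 0)/11 = 2.9091
Numerator Σ_{t=1}^{10}(x_t−x̄)(x_{t+1}−x̄) = -26.8264
Denominator Σ(x_t−x̄)² = 200.9091
r_1 = -26.8264 / 200.9091 = -0.134

-0.134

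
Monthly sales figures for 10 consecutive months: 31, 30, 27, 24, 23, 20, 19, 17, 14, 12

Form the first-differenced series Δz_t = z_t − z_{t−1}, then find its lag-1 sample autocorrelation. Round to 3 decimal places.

First differences Δz: -1, -3, -3, -1, -3, -1, -2, -3, -2
Mean of differences = -2.1111
Numerator Σ(Δz_t−Δz̄)(Δz_{t+1}−Δz̄) = -3.2346
Denominator Σ(Δz_t−Δz̄)² = 6.8889
r_1(Δz) = -3.2346 / 6.8889 = -0.470

-0.470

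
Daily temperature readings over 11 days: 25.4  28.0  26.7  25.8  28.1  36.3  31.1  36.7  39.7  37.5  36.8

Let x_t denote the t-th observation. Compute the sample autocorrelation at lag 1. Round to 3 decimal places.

Mean x̄ = (25.4 + 28.0 + 26.7 + 25.8 + 28.1 + 36.3 + 31.1 + 36.7 + 39.7 + 37.5 + 36.8)/11 = 32.0091
Numerator Σ_{t=1}^{10}(x_t−x̄)(x_{t+1}−x̄) = 184.6926
Denominator Σ(x_t−x̄)² = 295.2691
r_1 = 184.6926 / 295.2691 = 0.626

0.626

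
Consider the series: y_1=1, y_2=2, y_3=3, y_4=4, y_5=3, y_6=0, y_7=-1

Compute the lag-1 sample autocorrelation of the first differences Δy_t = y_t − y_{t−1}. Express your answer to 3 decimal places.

0.467

First differences Δy: 1, 1, 1, -1, -3, -1
Mean of differences = -0.3333
Numerator Σ(Δy_t−Δȳ)(Δy_{t+1}−Δȳ) = 6.2222
Denominator Σ(Δy_t−Δȳ)² = 13.3333
r_1(Δy) = 6.2222 / 13.3333 = 0.467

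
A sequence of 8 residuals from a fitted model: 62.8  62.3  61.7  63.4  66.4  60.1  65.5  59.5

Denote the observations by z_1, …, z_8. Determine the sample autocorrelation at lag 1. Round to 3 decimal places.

Mean z̄ = (62.8 + 62.3 + 61.7 + 63.4 + 66.4 + 60.1 + 65.5 + 59.5)/8 = 62.7125
Deviations from mean: 0.0875, -0.4125, -1.0125, 0.6875, 3.6875, -2.6125, 2.7875, -3.2125
Σ(z_t−z̄)(z_{t+1}−z̄) = (-0.0361) + (0.4177) + (-0.6961) + (2.5352) + (-9.6336) + (-7.2823) + (-8.9548) = -23.6502
Denominator Σ(z_t−z̄)² = 40.1888
r_1 = -23.6502 / 40.1888 = -0.588

-0.588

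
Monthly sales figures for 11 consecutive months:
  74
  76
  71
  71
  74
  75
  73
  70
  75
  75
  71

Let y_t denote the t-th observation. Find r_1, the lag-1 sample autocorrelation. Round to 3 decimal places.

Mean ȳ = (74 + 76 + 71 + 71 + 74 + 75 + 73 + 70 + 75 + 75 + 71)/11 = 73.1818
Numerator Σ_{t=1}^{10}(y_t−ȳ)(y_{t+1}−ȳ) = -5.5785
Denominator Σ(y_t−ȳ)² = 43.6364
r_1 = -5.5785 / 43.6364 = -0.128

-0.128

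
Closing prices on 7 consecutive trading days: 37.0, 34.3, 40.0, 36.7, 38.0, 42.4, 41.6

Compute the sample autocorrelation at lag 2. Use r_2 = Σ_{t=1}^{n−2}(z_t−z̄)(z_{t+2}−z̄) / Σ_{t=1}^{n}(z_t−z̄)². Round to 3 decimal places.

Mean z̄ = (37.0 + 34.3 + 40.0 + 36.7 + 38.0 + 42.4 + 41.6)/7 = 38.5714
Deviations from mean: -1.5714, -4.2714, 1.4286, -1.8714, -0.5714, 3.8286, 3.0286
Σ(z_t−z̄)(z_{t+2}−z̄) = (-2.2449) + (7.9937) + (-0.8163) + (-7.1649) + (-1.7306) = -3.9631
Denominator Σ(z_t−z̄)² = 50.4143
r_2 = -3.9631 / 50.4143 = -0.079

-0.079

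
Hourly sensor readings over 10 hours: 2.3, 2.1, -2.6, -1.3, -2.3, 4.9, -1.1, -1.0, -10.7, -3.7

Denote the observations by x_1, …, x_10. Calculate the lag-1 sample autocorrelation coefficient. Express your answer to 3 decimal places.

0.141

Mean x̄ = (2.3 + 2.1 − 2.6 − 1.3 − 2.3 + 4.9 − 1.1 − 1.0 − 10.7 − 3.7)/10 = -1.3400
Numerator Σ_{t=1}^{9}(x_t−x̄)(x_{t+1}−x̄) = 22.5944
Denominator Σ(x_t−x̄)² = 159.8840
r_1 = 22.5944 / 159.8840 = 0.141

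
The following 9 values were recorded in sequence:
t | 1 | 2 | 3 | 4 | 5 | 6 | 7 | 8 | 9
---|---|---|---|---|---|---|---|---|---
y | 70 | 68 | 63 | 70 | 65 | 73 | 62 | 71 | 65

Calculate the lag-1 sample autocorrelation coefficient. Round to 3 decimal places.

-0.766

Mean ȳ = (70 + 68 + 63 + 70 + 65 + 73 + 62 + 71 + 65)/9 = 67.4444
Numerator Σ_{t=1}^{8}(y_t−ȳ)(y_{t+1}−ȳ) = -90.5309
Denominator Σ(y_t−ȳ)² = 118.2222
r_1 = -90.5309 / 118.2222 = -0.766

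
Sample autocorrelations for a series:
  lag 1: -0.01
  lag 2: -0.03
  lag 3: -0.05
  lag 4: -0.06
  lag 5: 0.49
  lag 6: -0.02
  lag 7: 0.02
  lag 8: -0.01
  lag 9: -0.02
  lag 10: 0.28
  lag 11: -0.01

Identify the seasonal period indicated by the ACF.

The largest autocorrelation is r_5 = 0.49, with a weaker echo at lag 10 (0.28); the remaining lags stay at or below 0.02.
The dominant spike at lag 5 indicates a seasonal period of 5.

5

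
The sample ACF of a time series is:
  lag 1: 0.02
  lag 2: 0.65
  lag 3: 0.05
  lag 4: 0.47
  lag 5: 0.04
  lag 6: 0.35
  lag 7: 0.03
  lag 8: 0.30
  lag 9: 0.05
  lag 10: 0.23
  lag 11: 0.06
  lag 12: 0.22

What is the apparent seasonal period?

2

The largest autocorrelation is r_2 = 0.65, with weaker echoes at lags 4 (0.47), 6 (0.35), 8 (0.30), 10 (0.23) and 12 (0.22); the remaining lags stay at or below 0.06.
The dominant spike at lag 2 indicates a seasonal period of 2.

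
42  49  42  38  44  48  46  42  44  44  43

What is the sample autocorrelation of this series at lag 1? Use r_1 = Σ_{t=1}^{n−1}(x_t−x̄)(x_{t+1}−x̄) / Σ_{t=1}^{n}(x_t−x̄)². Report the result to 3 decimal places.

-0.041

Mean x̄ = (42 + 49 + 42 + 38 + 44 + 48 + 46 + 42 + 44 + 44 + 43)/11 = 43.8182
Numerator Σ_{t=1}^{10}(x_t−x̄)(x_{t+1}−x̄) = -3.8512
Denominator Σ(x_t−x̄)² = 93.6364
r_1 = -3.8512 / 93.6364 = -0.041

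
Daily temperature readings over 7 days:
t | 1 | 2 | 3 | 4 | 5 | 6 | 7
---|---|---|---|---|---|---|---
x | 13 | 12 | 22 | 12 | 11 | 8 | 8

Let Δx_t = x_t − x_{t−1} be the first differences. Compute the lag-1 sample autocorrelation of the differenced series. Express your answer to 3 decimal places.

-0.488

First differences Δx: -1, 10, -10, -1, -3, 0
Mean of differences = -0.8333
Numerator Σ(Δx_t−Δx̄)(Δx_{t+1}−Δx̄) = -101.0278
Denominator Σ(Δx_t−Δx̄)² = 206.8333
r_1(Δx) = -101.0278 / 206.8333 = -0.488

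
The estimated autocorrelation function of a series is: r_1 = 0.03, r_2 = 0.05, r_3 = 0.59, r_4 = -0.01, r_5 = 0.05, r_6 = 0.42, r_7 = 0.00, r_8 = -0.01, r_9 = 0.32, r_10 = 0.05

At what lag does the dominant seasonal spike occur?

3

The largest autocorrelation is r_3 = 0.59, with weaker echoes at lags 6 (0.42) and 9 (0.32); the remaining lags stay at or below 0.05.
The dominant spike at lag 3 indicates a seasonal period of 3.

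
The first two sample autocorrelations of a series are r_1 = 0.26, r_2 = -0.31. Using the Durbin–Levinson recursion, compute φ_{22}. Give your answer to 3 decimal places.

φ_{22} = (r_2 − r_1²) / (1 − r_1²)
r_1² = (0.26)² = 0.0676
Numerator = -0.31 − 0.0676 = -0.3776; denominator = 1 − 0.0676 = 0.9324
φ_{22} = -0.3776 / 0.9324 = -0.405

-0.405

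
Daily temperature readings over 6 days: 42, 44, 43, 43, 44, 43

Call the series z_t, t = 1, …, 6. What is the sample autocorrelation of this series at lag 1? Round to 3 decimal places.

-0.480

Mean z̄ = (42 + 44 + 43 + 43 + 44 + 43)/6 = 43.1667
Deviations from mean: -1.1667, 0.8333, -0.1667, -0.1667, 0.8333, -0.1667
Σ(z_t−z̄)(z_{t+1}−z̄) = (-0.9722) + (-0.1389) + (0.0278) + (-0.1389) + (-0.1389) = -1.3611
Denominator Σ(z_t−z̄)² = 2.8333
r_1 = -1.3611 / 2.8333 = -0.480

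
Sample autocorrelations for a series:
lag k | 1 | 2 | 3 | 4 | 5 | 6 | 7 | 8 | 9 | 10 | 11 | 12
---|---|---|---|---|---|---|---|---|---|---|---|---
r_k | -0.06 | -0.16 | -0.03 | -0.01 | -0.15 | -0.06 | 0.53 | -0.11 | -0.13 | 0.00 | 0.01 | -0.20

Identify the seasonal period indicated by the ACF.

7

The largest autocorrelation is r_7 = 0.53; the remaining lags stay at or below 0.01.
The dominant spike at lag 7 indicates a seasonal period of 7.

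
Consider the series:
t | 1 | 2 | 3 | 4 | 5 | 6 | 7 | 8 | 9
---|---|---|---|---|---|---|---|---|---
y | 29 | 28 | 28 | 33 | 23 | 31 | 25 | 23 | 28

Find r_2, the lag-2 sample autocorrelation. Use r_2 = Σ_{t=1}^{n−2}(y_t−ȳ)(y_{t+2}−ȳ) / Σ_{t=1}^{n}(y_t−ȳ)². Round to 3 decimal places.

Mean ȳ = (29 + 28 + 28 + 33 + 23 + 31 + 25 + 23 + 28)/9 = 27.5556
Σ(y_t−ȳ)(y_{t+2}−ȳ) = (0.6420) + (2.4198) + (-2.0247) + (18.7531) + (11.6420) + (-15.6914) + (-1.1358) = 14.6049
Denominator Σ(y_t−ȳ)² = 92.2222
r_2 = 14.6049 / 92.2222 = 0.158

0.158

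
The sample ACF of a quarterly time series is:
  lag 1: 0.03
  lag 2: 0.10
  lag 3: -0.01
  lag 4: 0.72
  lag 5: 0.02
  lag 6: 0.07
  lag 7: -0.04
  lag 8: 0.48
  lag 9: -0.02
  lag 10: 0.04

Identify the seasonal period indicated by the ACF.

4

The largest autocorrelation is r_4 = 0.72, with a weaker echo at lag 8 (0.48); the remaining lags stay at or below 0.10.
The dominant spike at lag 4 indicates a seasonal period of 4.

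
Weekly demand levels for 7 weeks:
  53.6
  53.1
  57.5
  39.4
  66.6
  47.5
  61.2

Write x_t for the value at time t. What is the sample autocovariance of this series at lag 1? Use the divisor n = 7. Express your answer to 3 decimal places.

-52.258

Mean x̄ = (53.6 + 53.1 + 57.5 + 39.4 + 66.6 + 47.5 + 61.2)/7 = 54.1286
Σ_{t=1}^{6}(x_t−x̄)(x_{t+1}−x̄) = -365.8080
γ_1 = -365.8080 / 7 = -52.258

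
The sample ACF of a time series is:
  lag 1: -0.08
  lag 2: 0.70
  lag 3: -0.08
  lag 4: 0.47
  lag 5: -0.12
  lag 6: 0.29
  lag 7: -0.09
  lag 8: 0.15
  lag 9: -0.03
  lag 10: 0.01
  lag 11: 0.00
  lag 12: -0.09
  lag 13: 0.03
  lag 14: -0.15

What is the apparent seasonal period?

2

The largest autocorrelation is r_2 = 0.70, with weaker echoes at lags 4 (0.47), 6 (0.29) and 8 (0.15); the remaining lags stay at or below 0.03.
The dominant spike at lag 2 indicates a seasonal period of 2.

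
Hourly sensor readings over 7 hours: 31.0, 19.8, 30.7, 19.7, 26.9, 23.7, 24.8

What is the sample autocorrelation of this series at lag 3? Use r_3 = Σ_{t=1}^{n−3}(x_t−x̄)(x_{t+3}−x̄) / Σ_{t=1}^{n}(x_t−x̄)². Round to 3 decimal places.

Mean x̄ = (31.0 + 19.8 + 30.7 + 19.7 + 26.9 + 23.7 + 24.8)/7 = 25.2286
Numerator Σ_{t=1}^{4}(x_t−x̄)(x_{t+3}−x̄) = -46.9753
Denominator Σ(x_t−x̄)² = 128.5943
r_3 = -46.9753 / 128.5943 = -0.365

-0.365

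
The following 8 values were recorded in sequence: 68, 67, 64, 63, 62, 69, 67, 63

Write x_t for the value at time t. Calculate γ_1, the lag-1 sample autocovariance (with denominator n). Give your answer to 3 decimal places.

Mean x̄ = (68 + 67 + 64 + 63 + 62 + 69 + 67 + 63)/8 = 65.3750
Σ_{t=1}^{7}(x_t−x̄)(x_{t+1}−x̄) = 3.1094
γ_1 = 3.1094 / 8 = 0.389

0.389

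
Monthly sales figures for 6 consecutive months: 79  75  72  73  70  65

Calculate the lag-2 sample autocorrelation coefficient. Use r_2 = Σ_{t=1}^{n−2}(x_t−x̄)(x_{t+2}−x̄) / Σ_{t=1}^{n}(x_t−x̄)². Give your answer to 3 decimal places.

Mean x̄ = (79 + 75 + 72 + 73 + 70 + 65)/6 = 72.3333
Deviations from mean: 6.6667, 2.6667, -0.3333, 0.6667, -2.3333, -7.3333
Numerator Σ_{t=1}^{4}(x_t−x̄)(x_{t+2}−x̄) = -4.5556
Denominator Σ(x_t−x̄)² = 111.3333
r_2 = -4.5556 / 111.3333 = -0.041

-0.041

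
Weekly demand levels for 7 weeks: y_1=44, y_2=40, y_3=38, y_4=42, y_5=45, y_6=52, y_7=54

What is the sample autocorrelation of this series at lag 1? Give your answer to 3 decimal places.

Mean ȳ = (44 + 40 + 38 + 42 + 45 + 52 + 54)/7 = 45.0000
Deviations from mean: -1.0000, -5.0000, -7.0000, -3.0000, 0.0000, 7.0000, 9.0000
Numerator Σ_{t=1}^{6}(y_t−ȳ)(y_{t+1}−ȳ) = 124.0000
Denominator Σ(y_t−ȳ)² = 214.0000
r_1 = 124.0000 / 214.0000 = 0.579

0.579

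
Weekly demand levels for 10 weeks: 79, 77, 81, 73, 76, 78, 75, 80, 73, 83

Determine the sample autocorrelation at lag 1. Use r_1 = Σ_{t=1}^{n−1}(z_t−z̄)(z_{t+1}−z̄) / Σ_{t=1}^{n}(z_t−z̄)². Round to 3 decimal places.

-0.555

Mean z̄ = (79 + 77 + 81 + 73 + 76 + 78 + 75 + 80 + 73 + 83)/10 = 77.5000
Numerator Σ_{t=1}^{9}(z_t−z̄)(z_{t+1}−z̄) = -55.7500
Denominator Σ(z_t−z̄)² = 100.5000
r_1 = -55.7500 / 100.5000 = -0.555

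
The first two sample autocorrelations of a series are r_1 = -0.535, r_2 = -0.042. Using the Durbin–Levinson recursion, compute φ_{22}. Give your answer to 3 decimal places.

φ_{22} = (r_2 − r_1²) / (1 − r_1²)
r_1² = (-0.535)² = 0.286225
Numerator = -0.042 − 0.2862 = -0.3282; denominator = 1 − 0.2862 = 0.7138
φ_{22} = -0.3282 / 0.7138 = -0.460

-0.460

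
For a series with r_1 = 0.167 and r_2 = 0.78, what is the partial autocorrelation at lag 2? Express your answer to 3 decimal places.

0.774

φ_{22} = (r_2 − r_1²) / (1 − r_1²)
r_1² = (0.167)² = 0.027889
Numerator = 0.78 − 0.0279 = 0.7521; denominator = 1 − 0.0279 = 0.9721
φ_{22} = 0.7521 / 0.9721 = 0.774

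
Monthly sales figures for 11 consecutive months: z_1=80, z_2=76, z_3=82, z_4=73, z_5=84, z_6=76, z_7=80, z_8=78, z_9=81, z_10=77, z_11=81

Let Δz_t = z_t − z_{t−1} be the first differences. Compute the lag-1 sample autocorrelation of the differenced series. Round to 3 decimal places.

-0.895

First differences Δz: -4, 6, -9, 11, -8, 4, -2, 3, -4, 4
Mean of differences = 0.1000
Numerator Σ(Δz_t−Δz̄)(Δz_{t+1}−Δz̄) = -339.1100
Denominator Σ(Δz_t−Δz̄)² = 378.9000
r_1(Δz) = -339.1100 / 378.9000 = -0.895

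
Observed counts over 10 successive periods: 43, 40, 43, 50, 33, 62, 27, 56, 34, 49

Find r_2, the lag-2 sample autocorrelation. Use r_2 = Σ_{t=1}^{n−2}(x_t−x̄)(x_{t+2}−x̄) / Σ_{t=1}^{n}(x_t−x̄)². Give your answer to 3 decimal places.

0.692

Mean x̄ = (43 + 40 + 43 + 50 + 33 + 62 + 27 + 56 + 34 + 49)/10 = 43.7000
Numerator Σ_{t=1}^{8}(x_t−x̄)(x_{t+2}−x̄) = 730.9200
Denominator Σ(x_t−x̄)² = 1056.1000
r_2 = 730.9200 / 1056.1000 = 0.692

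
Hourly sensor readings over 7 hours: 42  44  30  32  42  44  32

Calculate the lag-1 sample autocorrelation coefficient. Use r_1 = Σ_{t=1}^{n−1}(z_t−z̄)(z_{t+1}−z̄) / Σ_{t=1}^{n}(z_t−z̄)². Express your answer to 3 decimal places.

Mean z̄ = (42 + 44 + 30 + 32 + 42 + 44 + 32)/7 = 38.0000
Deviations from mean: 4.0000, 6.0000, -8.0000, -6.0000, 4.0000, 6.0000, -6.0000
Numerator Σ_{t=1}^{6}(z_t−z̄)(z_{t+1}−z̄) = -12.0000
Denominator Σ(z_t−z̄)² = 240.0000
r_1 = -12.0000 / 240.0000 = -0.050

-0.050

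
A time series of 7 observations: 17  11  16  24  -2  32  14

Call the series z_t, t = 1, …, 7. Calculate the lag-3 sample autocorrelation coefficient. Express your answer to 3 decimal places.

0.122

Mean z̄ = (17 + 11 + 16 + 24 − 2 + 32 + 14)/7 = 16.0000
Deviations from mean: 1.0000, -5.0000, 0.0000, 8.0000, -18.0000, 16.0000, -2.0000
Σ(z_t−z̄)(z_{t+3}−z̄) = (8.0000) + (90.0000) + (0.0000) + (-16.0000) = 82.0000
Denominator Σ(z_t−z̄)² = 674.0000
r_3 = 82.0000 / 674.0000 = 0.122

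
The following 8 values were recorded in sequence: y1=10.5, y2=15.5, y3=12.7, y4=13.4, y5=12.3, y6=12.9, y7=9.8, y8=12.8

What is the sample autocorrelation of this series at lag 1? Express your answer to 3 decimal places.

-0.343

Mean ȳ = (10.5 + 15.5 + 12.7 + 13.4 + 12.3 + 12.9 + 9.8 + 12.8)/8 = 12.4875
Deviations from mean: -1.9875, 3.0125, 0.2125, 0.9125, -0.1875, 0.4125, -2.6875, 0.3125
Σ(y_t−ȳ)(y_{t+1}−ȳ) = (-5.9873) + (0.6402) + (0.1939) + (-0.1711) + (-0.0773) + (-1.1086) + (-0.8398) = -7.3502
Denominator Σ(y_t−ȳ)² = 21.4288
r_1 = -7.3502 / 21.4288 = -0.343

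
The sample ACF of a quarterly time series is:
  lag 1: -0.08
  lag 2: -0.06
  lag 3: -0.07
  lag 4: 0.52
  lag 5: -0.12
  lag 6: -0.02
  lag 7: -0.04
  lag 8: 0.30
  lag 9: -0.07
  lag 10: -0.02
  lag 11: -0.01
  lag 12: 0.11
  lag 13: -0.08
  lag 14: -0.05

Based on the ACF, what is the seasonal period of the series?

4

The largest autocorrelation is r_4 = 0.52, with a weaker echo at lag 8 (0.30); the remaining lags stay at or below 0.11.
The dominant spike at lag 4 indicates a seasonal period of 4.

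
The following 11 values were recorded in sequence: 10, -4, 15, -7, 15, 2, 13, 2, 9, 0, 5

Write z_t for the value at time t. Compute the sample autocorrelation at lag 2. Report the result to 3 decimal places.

Mean z̄ = (10 − 4 + 15 − 7 + 15 + 2 + 13 + 2 + 9 + 0 + 5)/11 = 5.4545
Numerator Σ_{t=1}^{9}(z_t−z̄)(z_{t+2}−z̄) = 423.2231
Denominator Σ(z_t−z̄)² = 570.7273
r_2 = 423.2231 / 570.7273 = 0.742

0.742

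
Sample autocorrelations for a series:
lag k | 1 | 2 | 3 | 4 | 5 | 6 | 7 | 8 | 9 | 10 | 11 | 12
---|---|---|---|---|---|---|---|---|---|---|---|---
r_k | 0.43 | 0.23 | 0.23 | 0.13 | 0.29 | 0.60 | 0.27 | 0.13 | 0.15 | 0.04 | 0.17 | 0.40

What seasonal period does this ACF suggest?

6

The largest autocorrelation is r_6 = 0.60; the remaining lags stay at or below 0.43. The elevated value at lag 1 (0.43), dropping to 0.23 at lag 2, reflects decaying short-term dependence rather than seasonality.
The dominant spike at lag 6 indicates a seasonal period of 6.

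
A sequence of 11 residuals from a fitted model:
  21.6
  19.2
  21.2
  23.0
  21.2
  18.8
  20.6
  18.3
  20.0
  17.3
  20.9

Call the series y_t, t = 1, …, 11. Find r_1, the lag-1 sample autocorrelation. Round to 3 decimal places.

-0.022

Mean ȳ = (21.6 + 19.2 + 21.2 + 23.0 + 21.2 + 18.8 + 20.6 + 18.3 + 20.0 + 17.3 + 20.9)/11 = 20.1909
Numerator Σ_{t=1}^{10}(y_t−ȳ)(y_{t+1}−ȳ) = -0.6101
Denominator Σ(y_t−ȳ)² = 27.4691
r_1 = -0.6101 / 27.4691 = -0.022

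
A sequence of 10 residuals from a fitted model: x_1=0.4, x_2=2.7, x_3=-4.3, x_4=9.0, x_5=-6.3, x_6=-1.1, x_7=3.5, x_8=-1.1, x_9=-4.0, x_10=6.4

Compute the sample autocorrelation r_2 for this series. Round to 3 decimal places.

-0.012

Mean x̄ = (0.4 + 2.7 − 4.3 + 9.0 − 6.3 − 1.1 + 3.5 − 1.1 − 4.0 + 6.4)/10 = 0.5200
Numerator Σ_{t=1}^{8}(x_t−x̄)(x_{t+2}−x̄) = -2.4948
Denominator Σ(x_t−x̄)² = 215.5560
r_2 = -2.4948 / 215.5560 = -0.012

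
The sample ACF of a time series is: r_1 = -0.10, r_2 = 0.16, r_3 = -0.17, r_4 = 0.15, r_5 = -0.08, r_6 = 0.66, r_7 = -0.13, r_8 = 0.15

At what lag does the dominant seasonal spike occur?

The largest autocorrelation is r_6 = 0.66; the remaining lags stay at or below 0.16.
The dominant spike at lag 6 indicates a seasonal period of 6.

6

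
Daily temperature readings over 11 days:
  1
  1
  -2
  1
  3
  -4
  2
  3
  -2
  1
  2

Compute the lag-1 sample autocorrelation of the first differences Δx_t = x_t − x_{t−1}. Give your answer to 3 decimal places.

-0.490

First differences Δx: 0, -3, 3, 2, -7, 6, 1, -5, 3, 1
Mean of differences = 0.1000
Numerator Σ(Δx_t−Δx̄)(Δx_{t+1}−Δx̄) = -70.0100
Denominator Σ(Δx_t−Δx̄)² = 142.9000
r_1(Δx) = -70.0100 / 142.9000 = -0.490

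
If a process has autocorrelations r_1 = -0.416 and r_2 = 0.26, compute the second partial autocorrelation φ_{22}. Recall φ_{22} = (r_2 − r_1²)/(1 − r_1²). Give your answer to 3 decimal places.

0.105

φ_{22} = (r_2 − r_1²) / (1 − r_1²)
r_1² = (-0.416)² = 0.173056
Numerator = 0.26 − 0.1731 = 0.0869; denominator = 1 − 0.1731 = 0.8269
φ_{22} = 0.0869 / 0.8269 = 0.105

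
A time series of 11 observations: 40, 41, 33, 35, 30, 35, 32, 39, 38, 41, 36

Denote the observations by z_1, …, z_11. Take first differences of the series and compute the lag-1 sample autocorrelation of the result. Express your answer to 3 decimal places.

First differences Δz: 1, -8, 2, -5, 5, -3, 7, -1, 3, -5
Mean of differences = -0.4000
Numerator Σ(Δz_t−Δz̄)(Δz_{t+1}−Δz̄) = -120.1600
Denominator Σ(Δz_t−Δz̄)² = 210.4000
r_1(Δz) = -120.1600 / 210.4000 = -0.571

-0.571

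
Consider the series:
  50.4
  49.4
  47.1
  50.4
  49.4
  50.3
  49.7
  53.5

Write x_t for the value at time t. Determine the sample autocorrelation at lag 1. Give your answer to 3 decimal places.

-0.052

Mean x̄ = (50.4 + 49.4 + 47.1 + 50.4 + 49.4 + 50.3 + 49.7 + 53.5)/8 = 50.0250
Deviations from mean: 0.3750, -0.6250, -2.9250, 0.3750, -0.6250, 0.2750, -0.3250, 3.4750
Σ(x_t−x̄)(x_{t+1}−x̄) = (-0.2344) + (1.8281) + (-1.0969) + (-0.2344) + (-0.1719) + (-0.0894) + (-1.1294) = -1.1281
Denominator Σ(x_t−x̄)² = 21.8750
r_1 = -1.1281 / 21.8750 = -0.052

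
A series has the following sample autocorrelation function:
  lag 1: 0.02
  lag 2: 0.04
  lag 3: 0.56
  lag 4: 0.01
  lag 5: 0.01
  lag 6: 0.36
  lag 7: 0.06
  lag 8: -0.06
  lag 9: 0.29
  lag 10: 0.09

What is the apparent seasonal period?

3

The largest autocorrelation is r_3 = 0.56, with weaker echoes at lags 6 (0.36) and 9 (0.29); the remaining lags stay at or below 0.09.
The dominant spike at lag 3 indicates a seasonal period of 3.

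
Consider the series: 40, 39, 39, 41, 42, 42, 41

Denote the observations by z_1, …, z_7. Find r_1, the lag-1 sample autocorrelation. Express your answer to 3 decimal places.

0.613

Mean z̄ = (40 + 39 + 39 + 41 + 42 + 42 + 41)/7 = 40.5714
Deviations from mean: -0.5714, -1.5714, -1.5714, 0.4286, 1.4286, 1.4286, 0.4286
Σ(z_t−z̄)(z_{t+1}−z̄) = (0.8980) + (2.4694) + (-0.6735) + (0.6122) + (2.0408) + (0.6122) = 5.9592
Denominator Σ(z_t−z̄)² = 9.7143
r_1 = 5.9592 / 9.7143 = 0.613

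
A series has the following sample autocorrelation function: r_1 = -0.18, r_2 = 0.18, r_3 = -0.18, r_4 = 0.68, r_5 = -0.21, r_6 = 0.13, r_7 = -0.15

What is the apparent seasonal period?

4

The largest autocorrelation is r_4 = 0.68; the remaining lags stay at or below 0.18.
The dominant spike at lag 4 indicates a seasonal period of 4.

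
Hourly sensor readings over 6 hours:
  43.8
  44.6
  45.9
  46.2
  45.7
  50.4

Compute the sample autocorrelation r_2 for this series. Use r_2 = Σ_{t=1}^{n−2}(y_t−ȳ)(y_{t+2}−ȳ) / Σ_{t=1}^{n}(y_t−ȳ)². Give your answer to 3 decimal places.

0.031

Mean ȳ = (43.8 + 44.6 + 45.9 + 46.2 + 45.7 + 50.4)/6 = 46.1000
Deviations from mean: -2.3000, -1.5000, -0.2000, 0.1000, -0.4000, 4.3000
Σ(y_t−ȳ)(y_{t+2}−ȳ) = (0.4600) + (-0.1500) + (0.0800) + (0.4300) = 0.8200
Denominator Σ(y_t−ȳ)² = 26.2400
r_2 = 0.8200 / 26.2400 = 0.031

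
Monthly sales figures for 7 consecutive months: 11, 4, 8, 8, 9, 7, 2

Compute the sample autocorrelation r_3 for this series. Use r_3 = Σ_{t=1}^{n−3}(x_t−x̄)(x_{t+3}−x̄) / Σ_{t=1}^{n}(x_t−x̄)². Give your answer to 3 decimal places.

-0.125

Mean x̄ = (11 + 4 + 8 + 8 + 9 + 7 + 2)/7 = 7.0000
Deviations from mean: 4.0000, -3.0000, 1.0000, 1.0000, 2.0000, 0.0000, -5.0000
Σ(x_t−x̄)(x_{t+3}−x̄) = (4.0000) + (-6.0000) + (0.0000) + (-5.0000) = -7.0000
Denominator Σ(x_t−x̄)² = 56.0000
r_3 = -7.0000 / 56.0000 = -0.125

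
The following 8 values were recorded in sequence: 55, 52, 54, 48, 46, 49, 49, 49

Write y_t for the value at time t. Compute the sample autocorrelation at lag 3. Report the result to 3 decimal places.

-0.218

Mean ȳ = (55 + 52 + 54 + 48 + 46 + 49 + 49 + 49)/8 = 50.2500
Deviations from mean: 4.7500, 1.7500, 3.7500, -2.2500, -4.2500, -1.2500, -1.2500, -1.2500
Numerator Σ_{t=1}^{5}(y_t−ȳ)(y_{t+3}−ȳ) = -14.6875
Denominator Σ(y_t−ȳ)² = 67.5000
r_3 = -14.6875 / 67.5000 = -0.218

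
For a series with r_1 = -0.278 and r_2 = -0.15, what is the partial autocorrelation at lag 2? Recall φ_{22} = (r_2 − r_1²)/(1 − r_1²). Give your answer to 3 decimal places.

-0.246

φ_{22} = (r_2 − r_1²) / (1 − r_1²)
r_1² = (-0.278)² = 0.077284
Numerator = -0.15 − 0.0773 = -0.2273; denominator = 1 − 0.0773 = 0.9227
φ_{22} = -0.2273 / 0.9227 = -0.246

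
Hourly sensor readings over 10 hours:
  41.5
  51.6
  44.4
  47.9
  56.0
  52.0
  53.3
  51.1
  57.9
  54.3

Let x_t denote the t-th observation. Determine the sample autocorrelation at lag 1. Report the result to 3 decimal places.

Mean x̄ = (41.5 + 51.6 + 44.4 + 47.9 + 56.0 + 52.0 + 53.3 + 51.1 + 57.9 + 54.3)/10 = 51.0000
Numerator Σ_{t=1}^{9}(x_t−x̄)(x_{t+1}−x̄) = 26.2900
Denominator Σ(x_t−x̄)² = 233.5800
r_1 = 26.2900 / 233.5800 = 0.113

0.113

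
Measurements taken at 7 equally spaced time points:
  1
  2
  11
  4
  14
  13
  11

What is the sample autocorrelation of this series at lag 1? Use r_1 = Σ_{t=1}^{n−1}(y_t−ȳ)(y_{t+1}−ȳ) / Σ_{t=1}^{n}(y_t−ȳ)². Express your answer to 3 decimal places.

0.183

Mean ȳ = (1 + 2 + 11 + 4 + 14 + 13 + 11)/7 = 8.0000
Σ(y_t−ȳ)(y_{t+1}−ȳ) = (42.0000) + (-18.0000) + (-12.0000) + (-24.0000) + (30.0000) + (15.0000) = 33.0000
Denominator Σ(y_t−ȳ)² = 180.0000
r_1 = 33.0000 / 180.0000 = 0.183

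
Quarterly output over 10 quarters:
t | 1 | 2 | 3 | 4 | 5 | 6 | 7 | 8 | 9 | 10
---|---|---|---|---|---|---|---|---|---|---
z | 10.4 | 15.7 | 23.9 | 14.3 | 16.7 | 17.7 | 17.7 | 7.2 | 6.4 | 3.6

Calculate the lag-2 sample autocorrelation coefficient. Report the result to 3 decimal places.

Mean z̄ = (10.4 + 15.7 + 23.9 + 14.3 + 16.7 + 17.7 + 17.7 + 7.2 + 6.4 + 3.6)/10 = 13.3600
Numerator Σ_{t=1}^{8}(z_t−z̄)(z_{t+2}−z̄) = 27.9608
Denominator Σ(z_t−z̄)² = 356.6840
r_2 = 27.9608 / 356.6840 = 0.078

0.078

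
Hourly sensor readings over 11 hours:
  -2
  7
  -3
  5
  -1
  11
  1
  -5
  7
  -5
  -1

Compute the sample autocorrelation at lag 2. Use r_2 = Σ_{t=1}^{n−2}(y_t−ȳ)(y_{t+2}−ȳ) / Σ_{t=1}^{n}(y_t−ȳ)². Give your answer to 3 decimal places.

0.156

Mean ȳ = (-2 + 7 − 3 + 5 − 1 + 11 + 1 − 5 + 7 − 5 − 1)/11 = 1.2727
Numerator Σ_{t=1}^{9}(y_t−ȳ)(y_{t+2}−ȳ) = 45.6694
Denominator Σ(y_t−ȳ)² = 292.1818
r_2 = 45.6694 / 292.1818 = 0.156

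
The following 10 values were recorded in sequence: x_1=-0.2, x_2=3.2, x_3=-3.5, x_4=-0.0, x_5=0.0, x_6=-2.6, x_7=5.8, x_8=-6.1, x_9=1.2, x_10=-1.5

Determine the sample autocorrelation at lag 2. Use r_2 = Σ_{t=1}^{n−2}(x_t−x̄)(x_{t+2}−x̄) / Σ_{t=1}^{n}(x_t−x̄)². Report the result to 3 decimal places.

Mean x̄ = (-0.2 + 3.2 − 3.5 − 0.0 + 0.0 − 2.6 + 5.8 − 6.1 + 1.2 − 1.5)/10 = -0.3700
Numerator Σ_{t=1}^{8}(x_t−x̄)(x_{t+2}−x̄) = 30.0282
Denominator Σ(x_t−x̄)² = 102.4610
r_2 = 30.0282 / 102.4610 = 0.293

0.293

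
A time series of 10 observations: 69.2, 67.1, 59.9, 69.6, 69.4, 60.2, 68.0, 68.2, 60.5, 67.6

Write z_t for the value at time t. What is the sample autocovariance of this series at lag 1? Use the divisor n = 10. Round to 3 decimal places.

-6.088

Mean z̄ = (69.2 + 67.1 + 59.9 + 69.6 + 69.4 + 60.2 + 68.0 + 68.2 + 60.5 + 67.6)/10 = 65.9700
Σ_{t=1}^{9}(z_t−z̄)(z_{t+1}−z̄) = -60.8839
γ_1 = -60.8839 / 10 = -6.088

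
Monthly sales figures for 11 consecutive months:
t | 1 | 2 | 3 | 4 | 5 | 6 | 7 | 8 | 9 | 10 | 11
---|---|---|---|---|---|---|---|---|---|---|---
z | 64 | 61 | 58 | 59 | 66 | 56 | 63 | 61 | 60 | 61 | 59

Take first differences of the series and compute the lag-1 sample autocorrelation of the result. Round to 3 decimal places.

First differences Δz: -3, -3, 1, 7, -10, 7, -2, -1, 1, -2
Mean of differences = -0.5000
Numerator Σ(Δz_t−Δz̄)(Δz_{t+1}−Δz̄) = -142.2500
Denominator Σ(Δz_t−Δz̄)² = 224.5000
r_1(Δz) = -142.2500 / 224.5000 = -0.634

-0.634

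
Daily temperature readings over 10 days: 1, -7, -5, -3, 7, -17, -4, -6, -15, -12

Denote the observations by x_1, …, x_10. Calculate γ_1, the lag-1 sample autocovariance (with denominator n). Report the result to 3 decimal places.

Mean x̄ = (1 − 7 − 5 − 3 + 7 − 17 − 4 − 6 − 15 − 12)/10 = -6.1000
Σ_{t=1}^{9}(x_t−x̄)(x_{t+1}−x̄) = -77.2100
γ_1 = -77.2100 / 10 = -7.721

-7.721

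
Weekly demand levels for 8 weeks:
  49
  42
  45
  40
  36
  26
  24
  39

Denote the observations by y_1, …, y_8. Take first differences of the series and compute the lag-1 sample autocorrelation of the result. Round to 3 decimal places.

First differences Δy: -7, 3, -5, -4, -10, -2, 15
Mean of differences = -1.4286
Numerator Σ(Δy_t−Δȳ)(Δy_{t+1}−Δȳ) = -13.7551
Denominator Σ(Δy_t−Δȳ)² = 413.7143
r_1(Δy) = -13.7551 / 413.7143 = -0.033

-0.033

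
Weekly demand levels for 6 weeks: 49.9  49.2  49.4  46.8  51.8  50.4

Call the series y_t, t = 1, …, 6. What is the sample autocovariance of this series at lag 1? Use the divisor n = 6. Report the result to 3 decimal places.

Mean ȳ = (49.9 + 49.2 + 49.4 + 46.8 + 51.8 + 50.4)/6 = 49.5833
Deviations: 0.3167, -0.3833, -0.1833, -2.7833, 2.2167, 0.8167
Σ_{t=1}^{5}(y_t−ȳ)(y_{t+1}−ȳ) = -3.9003
γ_1 = -3.9003 / 6 = -0.650

-0.650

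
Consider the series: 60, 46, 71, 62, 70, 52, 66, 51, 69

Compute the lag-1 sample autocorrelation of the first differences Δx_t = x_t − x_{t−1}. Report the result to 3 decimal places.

First differences Δx: -14, 25, -9, 8, -18, 14, -15, 18
Mean of differences = 1.1250
Numerator Σ(Δx_t−Δx̄)(Δx_{t+1}−Δx̄) = -1529.8906
Denominator Σ(Δx_t−Δx̄)² = 2024.8750
r_1(Δx) = -1529.8906 / 2024.8750 = -0.756

-0.756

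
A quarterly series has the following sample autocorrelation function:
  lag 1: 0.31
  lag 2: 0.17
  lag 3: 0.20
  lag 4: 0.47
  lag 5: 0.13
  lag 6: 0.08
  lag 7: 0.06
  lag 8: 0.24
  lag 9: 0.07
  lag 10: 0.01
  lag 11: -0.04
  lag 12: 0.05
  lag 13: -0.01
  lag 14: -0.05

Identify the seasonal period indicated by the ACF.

4

The largest autocorrelation is r_4 = 0.47; the remaining lags stay at or below 0.31. The elevated value at lag 1 (0.31), dropping to 0.17 at lag 2, reflects decaying short-term dependence rather than seasonality.
The dominant spike at lag 4 indicates a seasonal period of 4.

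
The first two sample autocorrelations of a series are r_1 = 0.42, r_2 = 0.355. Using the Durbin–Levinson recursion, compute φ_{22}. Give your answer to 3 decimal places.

0.217

φ_{22} = (r_2 − r_1²) / (1 − r_1²)
r_1² = (0.42)² = 0.1764
Numerator = 0.355 − 0.1764 = 0.1786; denominator = 1 − 0.1764 = 0.8236
φ_{22} = 0.1786 / 0.8236 = 0.217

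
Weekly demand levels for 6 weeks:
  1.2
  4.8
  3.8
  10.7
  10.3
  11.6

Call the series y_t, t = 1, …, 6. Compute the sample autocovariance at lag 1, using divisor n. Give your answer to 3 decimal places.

5.873

Mean ȳ = (1.2 + 4.8 + 3.8 + 10.7 + 10.3 + 11.6)/6 = 7.0667
Deviations: -5.8667, -2.2667, -3.2667, 3.6333, 3.2333, 4.5333
Σ_{t=1}^{5}(y_t−ȳ)(y_{t+1}−ȳ) = 35.2389
γ_1 = 35.2389 / 6 = 5.873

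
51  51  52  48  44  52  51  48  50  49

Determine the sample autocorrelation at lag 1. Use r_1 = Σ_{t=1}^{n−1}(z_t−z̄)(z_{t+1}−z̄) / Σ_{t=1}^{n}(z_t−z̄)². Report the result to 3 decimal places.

-0.051

Mean z̄ = (51 + 51 + 52 + 48 + 44 + 52 + 51 + 48 + 50 + 49)/10 = 49.6000
Numerator Σ_{t=1}^{9}(z_t−z̄)(z_{t+1}−z̄) = -2.7600
Denominator Σ(z_t−z̄)² = 54.4000
r_1 = -2.7600 / 54.4000 = -0.051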